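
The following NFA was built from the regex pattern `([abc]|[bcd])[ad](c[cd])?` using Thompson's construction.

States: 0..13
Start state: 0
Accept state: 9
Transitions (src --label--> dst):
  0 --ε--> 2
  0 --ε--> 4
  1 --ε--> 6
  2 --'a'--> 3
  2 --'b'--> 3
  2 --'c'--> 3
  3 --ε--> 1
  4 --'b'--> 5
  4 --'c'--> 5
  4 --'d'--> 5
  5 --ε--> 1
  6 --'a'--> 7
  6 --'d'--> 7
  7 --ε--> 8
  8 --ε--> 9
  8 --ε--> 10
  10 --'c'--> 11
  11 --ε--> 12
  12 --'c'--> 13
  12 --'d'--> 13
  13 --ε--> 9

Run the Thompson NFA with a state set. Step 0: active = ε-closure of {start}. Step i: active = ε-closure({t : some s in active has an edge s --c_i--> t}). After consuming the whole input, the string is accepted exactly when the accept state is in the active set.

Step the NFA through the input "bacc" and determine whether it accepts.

initial (ε-close {0}): {0,2,4}
'b' @ 1: {1,3,5,6}
'a' @ 2: {7,8,9,10}  (accept∈set)
'c' @ 3: {11,12}
'c' @ 4: {9,13}  (accept∈set)
end set {9,13} — state 9 in

Answer: ACCEPT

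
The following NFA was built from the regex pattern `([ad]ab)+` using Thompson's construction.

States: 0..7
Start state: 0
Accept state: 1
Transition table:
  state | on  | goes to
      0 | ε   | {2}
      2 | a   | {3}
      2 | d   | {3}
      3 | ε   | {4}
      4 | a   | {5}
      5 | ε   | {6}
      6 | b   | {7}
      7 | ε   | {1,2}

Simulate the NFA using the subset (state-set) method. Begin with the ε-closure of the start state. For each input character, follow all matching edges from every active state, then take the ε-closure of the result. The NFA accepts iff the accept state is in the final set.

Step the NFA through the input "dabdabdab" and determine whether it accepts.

initial (ε-close {0}): {0,2}
'd' @ 1: {3,4}
'a' @ 2: {5,6}
'b' @ 3: {1,2,7}  (accept∈set)
'd' @ 4: {3,4}
'a' @ 5: {5,6}
'b' @ 6: {1,2,7}  (accept∈set)
'd' @ 7: {3,4}
'a' @ 8: {5,6}
'b' @ 9: {1,2,7}  (accept∈set)
end set {1,2,7} — state 1 in

Answer: ACCEPT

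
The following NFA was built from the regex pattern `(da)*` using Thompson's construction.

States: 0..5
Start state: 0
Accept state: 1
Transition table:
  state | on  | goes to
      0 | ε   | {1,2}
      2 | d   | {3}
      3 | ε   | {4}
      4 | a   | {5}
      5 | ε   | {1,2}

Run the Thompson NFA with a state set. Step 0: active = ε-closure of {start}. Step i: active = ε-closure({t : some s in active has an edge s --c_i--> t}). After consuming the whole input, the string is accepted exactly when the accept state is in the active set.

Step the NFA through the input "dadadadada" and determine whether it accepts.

Answer: ACCEPT

Trace:
start: ε-closure({0}) = {0,1,2}
'd' @ 1: {3,4}
'a' @ 2: {1,2,5}  ✓accept
'd' @ 3: {3,4}
'a' @ 4: {1,2,5}  ✓accept
'd' @ 5: {3,4}
'a' @ 6: {1,2,5}  ✓accept
'd' @ 7: {3,4}
'a' @ 8: {1,2,5}  ✓accept
'd' @ 9: {3,4}
'a' @ 10: {1,2,5}  ✓accept
end set {1,2,5} — state 1 in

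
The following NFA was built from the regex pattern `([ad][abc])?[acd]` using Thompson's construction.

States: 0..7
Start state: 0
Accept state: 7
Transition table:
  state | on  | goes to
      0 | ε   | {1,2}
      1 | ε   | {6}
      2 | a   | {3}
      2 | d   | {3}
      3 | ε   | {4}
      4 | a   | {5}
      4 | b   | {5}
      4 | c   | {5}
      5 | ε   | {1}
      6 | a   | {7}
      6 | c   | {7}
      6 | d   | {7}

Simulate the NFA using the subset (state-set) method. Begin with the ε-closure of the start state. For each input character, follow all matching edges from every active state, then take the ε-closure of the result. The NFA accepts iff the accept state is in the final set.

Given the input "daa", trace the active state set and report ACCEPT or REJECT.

Answer: ACCEPT

Steps:
S₀ = ε-closure({0}) = {0,1,2,6}
'd' @ 1: {3,4,7}  (accept∈set)
'a' @ 2: {1,5,6}
'a' @ 3: {7}  (accept∈set)
final: {7}; accept 7 in set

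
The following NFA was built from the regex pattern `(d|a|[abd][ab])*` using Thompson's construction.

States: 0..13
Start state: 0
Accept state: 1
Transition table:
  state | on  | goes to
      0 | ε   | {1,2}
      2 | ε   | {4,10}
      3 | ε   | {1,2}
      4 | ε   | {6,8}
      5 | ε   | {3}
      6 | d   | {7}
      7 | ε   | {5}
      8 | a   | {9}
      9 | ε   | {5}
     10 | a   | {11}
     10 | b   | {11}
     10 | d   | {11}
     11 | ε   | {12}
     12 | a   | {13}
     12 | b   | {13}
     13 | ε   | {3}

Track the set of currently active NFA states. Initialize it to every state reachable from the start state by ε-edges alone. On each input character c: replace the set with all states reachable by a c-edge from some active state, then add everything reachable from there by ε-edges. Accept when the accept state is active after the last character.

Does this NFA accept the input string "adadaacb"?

Answer: REJECT

Steps:
start: ε-closure({0}) = {0,1,2,4,6,8,10}
'a' @ 1: {1,2,3,4,5,6,8,9,10,11,12}  ✓accept
'd' @ 2: {1,2,3,4,5,6,7,8,10,11,12}  ✓accept
'a' @ 3: {1,2,3,4,5,6,8,9,10,11,12,13}  ✓accept
'd' @ 4: {1,2,3,4,5,6,7,8,10,11,12}  ✓accept
'a' @ 5: {1,2,3,4,5,6,8,9,10,11,12,13}  ✓accept
'a' @ 6: {1,2,3,4,5,6,8,9,10,11,12,13}  ✓accept
'c' @ 7: {}  — state set empty
rest 'b' ignored (set empty)
after full input: {}  (accept=1 not in)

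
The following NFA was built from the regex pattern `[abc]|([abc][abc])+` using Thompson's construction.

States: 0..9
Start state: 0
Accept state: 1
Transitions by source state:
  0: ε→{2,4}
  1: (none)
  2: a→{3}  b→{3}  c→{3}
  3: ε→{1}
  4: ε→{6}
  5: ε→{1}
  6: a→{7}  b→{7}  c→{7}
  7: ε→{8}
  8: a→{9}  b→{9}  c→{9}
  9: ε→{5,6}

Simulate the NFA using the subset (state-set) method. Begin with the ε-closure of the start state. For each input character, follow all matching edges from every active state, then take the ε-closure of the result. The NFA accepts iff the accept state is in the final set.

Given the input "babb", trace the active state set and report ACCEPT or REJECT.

initial (ε-close {0}): {0,2,4,6}
'b' @ 1: {1,3,7,8}  ✓accept
'a' @ 2: {1,5,6,9}  ✓accept
'b' @ 3: {7,8}
'b' @ 4: {1,5,6,9}  ✓accept
after full input: {1,5,6,9}  (accept=1 in)

Answer: ACCEPT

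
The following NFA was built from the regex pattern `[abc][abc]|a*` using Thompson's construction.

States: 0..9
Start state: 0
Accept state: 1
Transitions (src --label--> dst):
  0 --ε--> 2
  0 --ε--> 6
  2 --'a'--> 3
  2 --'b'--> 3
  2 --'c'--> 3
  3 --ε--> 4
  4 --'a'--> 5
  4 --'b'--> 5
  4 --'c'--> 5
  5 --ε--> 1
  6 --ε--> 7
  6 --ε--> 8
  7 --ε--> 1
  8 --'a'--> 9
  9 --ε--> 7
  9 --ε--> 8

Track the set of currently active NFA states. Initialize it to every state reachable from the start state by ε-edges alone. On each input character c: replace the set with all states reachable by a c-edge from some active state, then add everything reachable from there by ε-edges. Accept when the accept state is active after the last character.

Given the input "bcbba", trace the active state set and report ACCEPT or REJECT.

Answer: REJECT

Trace:
start: ε-closure({0}) = {0,1,2,6,7,8}
'b' @ 1: {3,4}
'c' @ 2: {1,5}  ✓accept
'b' @ 3: {}  — no active states
rest 'ba' ignored (set empty)
final: {}; accept 1 not in set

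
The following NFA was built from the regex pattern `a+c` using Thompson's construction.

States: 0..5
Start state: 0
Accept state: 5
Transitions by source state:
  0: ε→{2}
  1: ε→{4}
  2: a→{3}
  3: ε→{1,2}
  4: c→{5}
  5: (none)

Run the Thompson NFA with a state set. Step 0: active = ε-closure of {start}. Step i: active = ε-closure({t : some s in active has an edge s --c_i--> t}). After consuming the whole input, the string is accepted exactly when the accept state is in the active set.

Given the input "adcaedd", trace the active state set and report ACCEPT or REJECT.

S₀ = ε-closure({0}) = {0,2}
'a' @ 1: {1,2,3,4}
'd' @ 2: {}  — no active states
rest 'caedd' ignored (set empty)
final: {}; accept 5 not in set

Answer: REJECT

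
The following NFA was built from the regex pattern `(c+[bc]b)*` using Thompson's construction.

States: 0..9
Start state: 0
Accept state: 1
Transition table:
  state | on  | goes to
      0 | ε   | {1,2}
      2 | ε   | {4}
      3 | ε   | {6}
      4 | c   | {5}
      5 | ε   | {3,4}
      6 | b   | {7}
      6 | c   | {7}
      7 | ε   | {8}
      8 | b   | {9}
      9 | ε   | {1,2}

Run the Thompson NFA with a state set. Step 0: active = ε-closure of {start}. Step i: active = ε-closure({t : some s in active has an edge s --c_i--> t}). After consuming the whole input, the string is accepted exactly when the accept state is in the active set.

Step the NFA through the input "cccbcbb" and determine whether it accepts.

Answer: ACCEPT

Trace:
start: ε-closure({0}) = {0,1,2,4}
'c' @ 1: {3,4,5,6}
'c' @ 2: {3,4,5,6,7,8}
'c' @ 3: {3,4,5,6,7,8}
'b' @ 4: {1,2,4,7,8,9}  (accept∈set)
'c' @ 5: {3,4,5,6}
'b' @ 6: {7,8}
'b' @ 7: {1,2,4,9}  (accept∈set)
end set {1,2,4,9} — state 1 in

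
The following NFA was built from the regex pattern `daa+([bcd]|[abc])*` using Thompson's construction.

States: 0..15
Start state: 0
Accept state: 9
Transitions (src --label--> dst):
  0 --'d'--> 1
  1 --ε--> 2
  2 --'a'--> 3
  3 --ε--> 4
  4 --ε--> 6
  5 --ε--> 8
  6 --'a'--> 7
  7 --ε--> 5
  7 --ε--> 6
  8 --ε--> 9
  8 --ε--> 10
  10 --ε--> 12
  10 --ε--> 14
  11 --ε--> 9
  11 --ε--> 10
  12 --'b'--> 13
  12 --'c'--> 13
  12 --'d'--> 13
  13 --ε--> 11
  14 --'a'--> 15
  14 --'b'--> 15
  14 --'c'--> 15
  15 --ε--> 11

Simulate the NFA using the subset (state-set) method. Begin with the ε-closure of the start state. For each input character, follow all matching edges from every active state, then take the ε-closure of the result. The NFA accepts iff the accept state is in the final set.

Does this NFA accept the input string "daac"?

Answer: ACCEPT

Trace:
initial (ε-close {0}): {0}
'd' @ 1: {1,2}
'a' @ 2: {3,4,6}
'a' @ 3: {5,6,7,8,9,10,12,14}  ✓accept
'c' @ 4: {9,10,11,12,13,14,15}  ✓accept
final: {9,10,11,12,13,14,15}; accept 9 in set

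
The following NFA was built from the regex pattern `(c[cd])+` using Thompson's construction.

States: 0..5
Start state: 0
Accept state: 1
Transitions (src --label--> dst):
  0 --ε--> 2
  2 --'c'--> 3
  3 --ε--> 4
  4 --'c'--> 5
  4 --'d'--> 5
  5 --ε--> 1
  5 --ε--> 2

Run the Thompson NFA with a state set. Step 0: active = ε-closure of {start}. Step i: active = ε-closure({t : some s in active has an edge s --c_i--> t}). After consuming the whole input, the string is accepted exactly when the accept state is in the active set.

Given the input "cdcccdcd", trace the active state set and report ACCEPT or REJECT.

S₀ = ε-closure({0}) = {0,2}
'c' @ 1: {3,4}
'd' @ 2: {1,2,5}  ✓accept
'c' @ 3: {3,4}
'c' @ 4: {1,2,5}  ✓accept
'c' @ 5: {3,4}
'd' @ 6: {1,2,5}  ✓accept
'c' @ 7: {3,4}
'd' @ 8: {1,2,5}  ✓accept
end set {1,2,5} — state 1 in

Answer: ACCEPT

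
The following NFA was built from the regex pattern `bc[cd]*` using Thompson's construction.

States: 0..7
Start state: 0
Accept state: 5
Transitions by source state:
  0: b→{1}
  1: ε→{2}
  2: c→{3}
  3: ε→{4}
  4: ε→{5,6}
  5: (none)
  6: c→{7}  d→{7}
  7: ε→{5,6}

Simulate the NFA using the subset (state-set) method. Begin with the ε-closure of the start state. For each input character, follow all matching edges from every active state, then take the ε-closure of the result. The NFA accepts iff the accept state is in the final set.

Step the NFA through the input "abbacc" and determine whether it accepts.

S₀ = ε-closure({0}) = {0}
'a' @ 1: {}  — no active states
rest 'bbacc' ignored (set empty)
after full input: {}  (accept=5 not in)

Answer: REJECT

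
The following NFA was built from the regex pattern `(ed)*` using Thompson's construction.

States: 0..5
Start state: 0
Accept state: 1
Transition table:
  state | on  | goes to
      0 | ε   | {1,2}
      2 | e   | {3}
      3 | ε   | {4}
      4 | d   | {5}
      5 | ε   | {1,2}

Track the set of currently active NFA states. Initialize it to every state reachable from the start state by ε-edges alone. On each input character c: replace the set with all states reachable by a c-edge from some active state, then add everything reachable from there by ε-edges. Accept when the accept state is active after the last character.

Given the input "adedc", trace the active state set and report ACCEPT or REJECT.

initial (ε-close {0}): {0,1,2}
'a' @ 1: {}  — dead — no transitions
rest 'dedc' ignored (set empty)
final: {}; accept 1 not in set

Answer: REJECT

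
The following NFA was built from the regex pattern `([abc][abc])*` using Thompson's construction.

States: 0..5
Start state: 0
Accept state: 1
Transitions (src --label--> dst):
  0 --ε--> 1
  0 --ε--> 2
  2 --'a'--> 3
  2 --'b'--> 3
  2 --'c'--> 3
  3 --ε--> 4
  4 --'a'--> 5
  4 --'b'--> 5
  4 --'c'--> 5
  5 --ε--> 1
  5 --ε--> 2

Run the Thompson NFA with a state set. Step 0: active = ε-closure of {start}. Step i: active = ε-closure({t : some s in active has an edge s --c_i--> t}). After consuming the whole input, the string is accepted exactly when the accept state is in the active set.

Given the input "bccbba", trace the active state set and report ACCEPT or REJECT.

Answer: ACCEPT

Trace:
initial (ε-close {0}): {0,1,2}
'b' @ 1: {3,4}
'c' @ 2: {1,2,5}  [accepting]
'c' @ 3: {3,4}
'b' @ 4: {1,2,5}  [accepting]
'b' @ 5: {3,4}
'a' @ 6: {1,2,5}  [accepting]
end set {1,2,5} — state 1 in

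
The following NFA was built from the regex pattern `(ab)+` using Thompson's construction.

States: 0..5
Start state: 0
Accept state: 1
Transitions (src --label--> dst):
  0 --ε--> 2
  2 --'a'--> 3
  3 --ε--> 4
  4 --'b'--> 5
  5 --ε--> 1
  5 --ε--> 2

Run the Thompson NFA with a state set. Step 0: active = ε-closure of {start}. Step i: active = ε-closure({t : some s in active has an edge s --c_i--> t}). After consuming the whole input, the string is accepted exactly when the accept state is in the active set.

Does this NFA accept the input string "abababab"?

Answer: ACCEPT

Trace:
S₀ = ε-closure({0}) = {0,2}
'a' @ 1: {3,4}
'b' @ 2: {1,2,5}  (accept∈set)
'a' @ 3: {3,4}
'b' @ 4: {1,2,5}  (accept∈set)
'a' @ 5: {3,4}
'b' @ 6: {1,2,5}  (accept∈set)
'a' @ 7: {3,4}
'b' @ 8: {1,2,5}  (accept∈set)
end set {1,2,5} — state 1 in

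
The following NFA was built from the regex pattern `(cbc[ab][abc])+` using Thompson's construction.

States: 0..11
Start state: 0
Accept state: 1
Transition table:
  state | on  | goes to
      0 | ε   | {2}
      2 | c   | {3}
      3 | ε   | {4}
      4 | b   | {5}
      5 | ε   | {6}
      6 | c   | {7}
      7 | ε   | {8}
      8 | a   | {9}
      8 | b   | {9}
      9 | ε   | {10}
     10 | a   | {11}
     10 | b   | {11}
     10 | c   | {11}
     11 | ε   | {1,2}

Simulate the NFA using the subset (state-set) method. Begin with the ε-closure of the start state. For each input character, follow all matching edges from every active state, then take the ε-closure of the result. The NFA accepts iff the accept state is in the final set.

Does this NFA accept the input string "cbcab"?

start: ε-closure({0}) = {0,2}
'c' @ 1: {3,4}
'b' @ 2: {5,6}
'c' @ 3: {7,8}
'a' @ 4: {9,10}
'b' @ 5: {1,2,11}  [accepting]
after full input: {1,2,11}  (accept=1 in)

Answer: ACCEPT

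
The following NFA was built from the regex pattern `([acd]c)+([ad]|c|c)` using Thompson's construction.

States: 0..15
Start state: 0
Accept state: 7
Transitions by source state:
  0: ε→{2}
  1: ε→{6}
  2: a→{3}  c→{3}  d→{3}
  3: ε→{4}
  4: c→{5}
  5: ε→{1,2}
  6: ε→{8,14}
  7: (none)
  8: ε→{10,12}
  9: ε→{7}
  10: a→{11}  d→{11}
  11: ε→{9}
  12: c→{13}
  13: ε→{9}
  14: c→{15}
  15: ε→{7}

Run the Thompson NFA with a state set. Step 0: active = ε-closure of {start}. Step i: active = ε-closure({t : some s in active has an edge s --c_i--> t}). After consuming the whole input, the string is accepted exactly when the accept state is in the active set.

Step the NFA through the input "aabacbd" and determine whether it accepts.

Answer: REJECT

Trace:
S₀ = ε-closure({0}) = {0,2}
'a' @ 1: {3,4}
'a' @ 2: {}  — no active states
rest 'bacbd' ignored (set empty)
end set {} — state 7 not in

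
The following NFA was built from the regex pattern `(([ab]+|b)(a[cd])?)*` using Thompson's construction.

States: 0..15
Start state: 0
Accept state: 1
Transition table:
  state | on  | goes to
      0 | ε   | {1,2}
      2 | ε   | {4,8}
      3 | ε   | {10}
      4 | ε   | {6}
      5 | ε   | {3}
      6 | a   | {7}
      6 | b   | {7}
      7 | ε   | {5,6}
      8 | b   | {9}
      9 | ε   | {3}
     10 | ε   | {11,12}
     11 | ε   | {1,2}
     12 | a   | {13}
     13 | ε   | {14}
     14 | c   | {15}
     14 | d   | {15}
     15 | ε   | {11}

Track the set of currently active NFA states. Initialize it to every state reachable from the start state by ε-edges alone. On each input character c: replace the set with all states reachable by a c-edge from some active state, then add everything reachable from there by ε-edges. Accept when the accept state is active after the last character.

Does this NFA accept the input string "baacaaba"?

initial (ε-close {0}): {0,1,2,4,6,8}
'b' @ 1: {1,2,3,4,5,6,7,8,9,10,11,12}  (accept∈set)
'a' @ 2: {1,2,3,4,5,6,7,8,10,11,12,13,14}  (accept∈set)
'a' @ 3: {1,2,3,4,5,6,7,8,10,11,12,13,14}  (accept∈set)
'c' @ 4: {1,2,4,6,8,11,15}  (accept∈set)
'a' @ 5: {1,2,3,4,5,6,7,8,10,11,12}  (accept∈set)
'a' @ 6: {1,2,3,4,5,6,7,8,10,11,12,13,14}  (accept∈set)
'b' @ 7: {1,2,3,4,5,6,7,8,9,10,11,12}  (accept∈set)
'a' @ 8: {1,2,3,4,5,6,7,8,10,11,12,13,14}  (accept∈set)
final: {1,2,3,4,5,6,7,8,10,11,12,13,14}; accept 1 in set

Answer: ACCEPT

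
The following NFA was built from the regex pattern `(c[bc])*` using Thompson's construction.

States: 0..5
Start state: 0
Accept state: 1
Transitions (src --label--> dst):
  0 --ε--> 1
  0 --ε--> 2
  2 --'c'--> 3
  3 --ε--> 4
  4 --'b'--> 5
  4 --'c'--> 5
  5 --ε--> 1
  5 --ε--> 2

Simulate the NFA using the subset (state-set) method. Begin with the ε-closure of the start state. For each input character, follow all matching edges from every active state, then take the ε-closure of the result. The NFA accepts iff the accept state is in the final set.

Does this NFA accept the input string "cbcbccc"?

start: ε-closure({0}) = {0,1,2}
'c' @ 1: {3,4}
'b' @ 2: {1,2,5}  (accept∈set)
'c' @ 3: {3,4}
'b' @ 4: {1,2,5}  (accept∈set)
'c' @ 5: {3,4}
'c' @ 6: {1,2,5}  (accept∈set)
'c' @ 7: {3,4}
final: {3,4}; accept 1 not in set

Answer: REJECT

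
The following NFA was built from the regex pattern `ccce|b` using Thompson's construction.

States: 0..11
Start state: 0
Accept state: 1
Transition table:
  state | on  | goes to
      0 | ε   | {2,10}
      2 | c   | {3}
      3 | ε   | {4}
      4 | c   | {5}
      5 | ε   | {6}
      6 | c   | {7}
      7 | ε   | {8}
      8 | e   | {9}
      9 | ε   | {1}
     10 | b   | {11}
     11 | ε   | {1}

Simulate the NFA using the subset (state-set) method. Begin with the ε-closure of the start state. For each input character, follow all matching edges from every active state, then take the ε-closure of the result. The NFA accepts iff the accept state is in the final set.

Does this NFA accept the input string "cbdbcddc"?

S₀ = ε-closure({0}) = {0,2,10}
'c' @ 1: {3,4}
'b' @ 2: {}  — state set empty
rest 'dbcddc' ignored (set empty)
after full input: {}  (accept=1 not in)

Answer: REJECT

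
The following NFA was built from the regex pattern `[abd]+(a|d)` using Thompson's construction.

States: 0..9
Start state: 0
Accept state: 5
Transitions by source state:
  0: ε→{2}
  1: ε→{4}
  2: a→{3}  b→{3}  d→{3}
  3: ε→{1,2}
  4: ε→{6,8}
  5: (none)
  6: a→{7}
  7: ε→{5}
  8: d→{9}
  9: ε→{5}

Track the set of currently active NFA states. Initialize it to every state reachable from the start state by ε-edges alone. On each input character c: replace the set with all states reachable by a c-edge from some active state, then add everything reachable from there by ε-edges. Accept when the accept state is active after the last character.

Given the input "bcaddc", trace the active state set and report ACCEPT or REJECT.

Answer: REJECT

Steps:
initial (ε-close {0}): {0,2}
'b' @ 1: {1,2,3,4,6,8}
'c' @ 2: {}  — dead — no transitions
rest 'addc' ignored (set empty)
after full input: {}  (accept=5 not in)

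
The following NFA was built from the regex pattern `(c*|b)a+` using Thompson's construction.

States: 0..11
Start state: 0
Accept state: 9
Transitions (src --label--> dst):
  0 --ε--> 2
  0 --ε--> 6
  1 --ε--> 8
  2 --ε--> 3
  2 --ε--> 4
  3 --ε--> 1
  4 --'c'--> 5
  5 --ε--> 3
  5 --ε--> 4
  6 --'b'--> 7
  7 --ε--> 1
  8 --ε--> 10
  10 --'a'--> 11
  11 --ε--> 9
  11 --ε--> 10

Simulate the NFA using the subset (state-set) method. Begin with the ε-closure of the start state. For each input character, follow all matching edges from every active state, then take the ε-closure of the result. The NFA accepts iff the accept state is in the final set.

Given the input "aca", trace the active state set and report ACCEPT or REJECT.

start: ε-closure({0}) = {0,1,2,3,4,6,8,10}
'a' @ 1: {9,10,11}  (accept∈set)
'c' @ 2: {}  — dead — no transitions
rest 'a' ignored (set empty)
end set {} — state 9 not in

Answer: REJECT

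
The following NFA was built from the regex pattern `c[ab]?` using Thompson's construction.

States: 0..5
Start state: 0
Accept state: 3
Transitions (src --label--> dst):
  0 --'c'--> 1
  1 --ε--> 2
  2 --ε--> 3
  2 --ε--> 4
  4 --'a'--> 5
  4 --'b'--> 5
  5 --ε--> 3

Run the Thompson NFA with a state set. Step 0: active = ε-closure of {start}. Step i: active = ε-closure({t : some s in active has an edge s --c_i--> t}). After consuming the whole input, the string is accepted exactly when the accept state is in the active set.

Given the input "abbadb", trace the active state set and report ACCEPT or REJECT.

Answer: REJECT

Trace:
initial (ε-close {0}): {0}
'a' @ 1: {}  — dead — no transitions
rest 'bbadb' ignored (set empty)
final: {}; accept 3 not in set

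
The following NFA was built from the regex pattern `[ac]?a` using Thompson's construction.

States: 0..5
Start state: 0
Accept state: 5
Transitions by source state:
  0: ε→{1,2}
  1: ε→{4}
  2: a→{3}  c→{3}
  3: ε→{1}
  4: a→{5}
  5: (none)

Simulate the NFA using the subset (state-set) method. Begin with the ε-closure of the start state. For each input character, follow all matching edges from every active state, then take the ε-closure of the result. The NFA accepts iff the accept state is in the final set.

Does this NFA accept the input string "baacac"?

start: ε-closure({0}) = {0,1,2,4}
'b' @ 1: {}  — no active states
rest 'aacac' ignored (set empty)
end set {} — state 5 not in

Answer: REJECT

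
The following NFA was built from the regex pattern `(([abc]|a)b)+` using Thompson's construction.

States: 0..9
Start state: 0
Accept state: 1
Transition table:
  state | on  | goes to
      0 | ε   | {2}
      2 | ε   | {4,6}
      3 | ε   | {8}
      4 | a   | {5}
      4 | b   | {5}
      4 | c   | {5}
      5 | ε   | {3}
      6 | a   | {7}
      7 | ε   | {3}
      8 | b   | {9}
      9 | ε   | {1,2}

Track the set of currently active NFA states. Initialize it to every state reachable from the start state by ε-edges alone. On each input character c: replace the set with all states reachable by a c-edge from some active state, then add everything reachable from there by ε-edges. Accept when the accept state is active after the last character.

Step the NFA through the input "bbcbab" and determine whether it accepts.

S₀ = ε-closure({0}) = {0,2,4,6}
'b' @ 1: {3,5,8}
'b' @ 2: {1,2,4,6,9}  ✓accept
'c' @ 3: {3,5,8}
'b' @ 4: {1,2,4,6,9}  ✓accept
'a' @ 5: {3,5,7,8}
'b' @ 6: {1,2,4,6,9}  ✓accept
end set {1,2,4,6,9} — state 1 in

Answer: ACCEPT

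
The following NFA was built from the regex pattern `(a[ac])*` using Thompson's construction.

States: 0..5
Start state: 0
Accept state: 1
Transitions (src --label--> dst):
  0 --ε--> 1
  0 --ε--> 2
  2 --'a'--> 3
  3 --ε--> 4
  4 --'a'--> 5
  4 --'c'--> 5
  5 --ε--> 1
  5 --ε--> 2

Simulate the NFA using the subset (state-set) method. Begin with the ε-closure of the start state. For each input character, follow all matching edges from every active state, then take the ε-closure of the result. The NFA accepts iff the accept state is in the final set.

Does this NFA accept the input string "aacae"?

Answer: REJECT

Steps:
start: ε-closure({0}) = {0,1,2}
'a' @ 1: {3,4}
'a' @ 2: {1,2,5}  [accepting]
'c' @ 3: {}  — state set empty
rest 'ae' ignored (set empty)
after full input: {}  (accept=1 not in)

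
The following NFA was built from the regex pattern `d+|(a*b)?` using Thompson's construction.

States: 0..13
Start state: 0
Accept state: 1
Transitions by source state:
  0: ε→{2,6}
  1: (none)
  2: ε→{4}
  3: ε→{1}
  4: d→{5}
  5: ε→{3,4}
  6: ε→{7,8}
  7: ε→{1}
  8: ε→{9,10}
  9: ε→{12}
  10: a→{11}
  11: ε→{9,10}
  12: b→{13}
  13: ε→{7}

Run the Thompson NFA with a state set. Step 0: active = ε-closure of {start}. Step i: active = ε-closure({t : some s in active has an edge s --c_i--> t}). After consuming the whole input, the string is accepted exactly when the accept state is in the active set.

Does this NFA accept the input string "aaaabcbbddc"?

Answer: REJECT

Trace:
initial (ε-close {0}): {0,1,2,4,6,7,8,9,10,12}
'a' @ 1: {9,10,11,12}
'a' @ 2: {9,10,11,12}
'a' @ 3: {9,10,11,12}
'a' @ 4: {9,10,11,12}
'b' @ 5: {1,7,13}  [accepting]
'c' @ 6: {}  — state set empty
rest 'bbddc' ignored (set empty)
end set {} — state 1 not in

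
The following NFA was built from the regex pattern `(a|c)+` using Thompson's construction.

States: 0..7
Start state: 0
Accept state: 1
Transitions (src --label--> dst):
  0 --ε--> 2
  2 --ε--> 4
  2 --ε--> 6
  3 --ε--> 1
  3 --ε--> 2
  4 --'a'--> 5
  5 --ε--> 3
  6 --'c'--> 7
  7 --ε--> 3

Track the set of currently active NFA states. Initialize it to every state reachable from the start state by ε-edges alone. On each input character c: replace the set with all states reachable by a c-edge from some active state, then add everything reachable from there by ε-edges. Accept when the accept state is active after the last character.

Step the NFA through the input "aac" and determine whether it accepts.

initial (ε-close {0}): {0,2,4,6}
'a' @ 1: {1,2,3,4,5,6}  [accepting]
'a' @ 2: {1,2,3,4,5,6}  [accepting]
'c' @ 3: {1,2,3,4,6,7}  [accepting]
final: {1,2,3,4,6,7}; accept 1 in set

Answer: ACCEPT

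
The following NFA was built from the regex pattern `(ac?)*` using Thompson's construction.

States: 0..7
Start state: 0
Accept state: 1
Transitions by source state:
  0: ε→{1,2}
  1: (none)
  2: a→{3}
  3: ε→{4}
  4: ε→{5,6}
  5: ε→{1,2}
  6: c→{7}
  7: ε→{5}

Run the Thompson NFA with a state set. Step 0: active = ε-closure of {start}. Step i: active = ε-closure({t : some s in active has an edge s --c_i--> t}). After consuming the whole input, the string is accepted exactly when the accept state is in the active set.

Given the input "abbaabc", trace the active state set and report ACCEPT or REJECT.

Answer: REJECT

Steps:
start: ε-closure({0}) = {0,1,2}
'a' @ 1: {1,2,3,4,5,6}  [accepting]
'b' @ 2: {}  — dead — no transitions
rest 'baabc' ignored (set empty)
after full input: {}  (accept=1 not in)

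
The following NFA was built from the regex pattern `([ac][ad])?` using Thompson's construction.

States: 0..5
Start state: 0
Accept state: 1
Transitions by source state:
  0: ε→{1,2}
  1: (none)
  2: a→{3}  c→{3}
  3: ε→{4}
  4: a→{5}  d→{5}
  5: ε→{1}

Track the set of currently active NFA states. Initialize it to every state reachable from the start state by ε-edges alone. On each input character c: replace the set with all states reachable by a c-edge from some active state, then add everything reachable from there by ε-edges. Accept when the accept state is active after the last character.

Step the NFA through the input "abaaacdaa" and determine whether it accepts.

initial (ε-close {0}): {0,1,2}
'a' @ 1: {3,4}
'b' @ 2: {}  — no active states
rest 'aaacdaa' ignored (set empty)
final: {}; accept 1 not in set

Answer: REJECT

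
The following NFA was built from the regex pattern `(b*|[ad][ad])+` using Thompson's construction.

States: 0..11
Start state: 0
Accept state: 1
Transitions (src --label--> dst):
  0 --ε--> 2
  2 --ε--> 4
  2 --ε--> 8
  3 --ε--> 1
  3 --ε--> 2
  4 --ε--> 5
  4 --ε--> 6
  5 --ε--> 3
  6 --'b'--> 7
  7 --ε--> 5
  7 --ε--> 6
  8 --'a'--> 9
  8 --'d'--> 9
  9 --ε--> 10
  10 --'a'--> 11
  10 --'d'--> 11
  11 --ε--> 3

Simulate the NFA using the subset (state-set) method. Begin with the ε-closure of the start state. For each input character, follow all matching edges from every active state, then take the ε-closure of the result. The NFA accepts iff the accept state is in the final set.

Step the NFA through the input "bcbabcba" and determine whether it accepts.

initial (ε-close {0}): {0,1,2,3,4,5,6,8}
'b' @ 1: {1,2,3,4,5,6,7,8}  [accepting]
'c' @ 2: {}  — dead — no transitions
rest 'babcba' ignored (set empty)
end set {} — state 1 not in

Answer: REJECT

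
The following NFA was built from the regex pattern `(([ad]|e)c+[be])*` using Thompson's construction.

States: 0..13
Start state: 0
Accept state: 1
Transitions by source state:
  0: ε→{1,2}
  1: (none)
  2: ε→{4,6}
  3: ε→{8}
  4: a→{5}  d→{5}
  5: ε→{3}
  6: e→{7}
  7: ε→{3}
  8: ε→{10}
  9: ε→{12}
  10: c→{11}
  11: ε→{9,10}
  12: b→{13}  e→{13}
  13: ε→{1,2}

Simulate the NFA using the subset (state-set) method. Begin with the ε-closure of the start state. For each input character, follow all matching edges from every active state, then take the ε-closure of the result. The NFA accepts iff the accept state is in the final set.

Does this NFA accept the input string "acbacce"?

Answer: ACCEPT

Steps:
initial (ε-close {0}): {0,1,2,4,6}
'a' @ 1: {3,5,8,10}
'c' @ 2: {9,10,11,12}
'b' @ 3: {1,2,4,6,13}  ✓accept
'a' @ 4: {3,5,8,10}
'c' @ 5: {9,10,11,12}
'c' @ 6: {9,10,11,12}
'e' @ 7: {1,2,4,6,13}  ✓accept
end set {1,2,4,6,13} — state 1 in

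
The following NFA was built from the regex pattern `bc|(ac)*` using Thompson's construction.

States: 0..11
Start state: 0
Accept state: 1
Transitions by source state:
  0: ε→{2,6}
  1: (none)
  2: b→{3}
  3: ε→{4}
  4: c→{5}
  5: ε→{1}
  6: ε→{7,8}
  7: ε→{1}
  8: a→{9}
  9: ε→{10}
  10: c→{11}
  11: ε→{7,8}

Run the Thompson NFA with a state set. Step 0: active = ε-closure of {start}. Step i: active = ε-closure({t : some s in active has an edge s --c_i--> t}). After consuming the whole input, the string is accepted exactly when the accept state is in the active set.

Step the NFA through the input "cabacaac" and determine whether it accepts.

Answer: REJECT

Steps:
S₀ = ε-closure({0}) = {0,1,2,6,7,8}
'c' @ 1: {}  — state set empty
rest 'abacaac' ignored (set empty)
final: {}; accept 1 not in set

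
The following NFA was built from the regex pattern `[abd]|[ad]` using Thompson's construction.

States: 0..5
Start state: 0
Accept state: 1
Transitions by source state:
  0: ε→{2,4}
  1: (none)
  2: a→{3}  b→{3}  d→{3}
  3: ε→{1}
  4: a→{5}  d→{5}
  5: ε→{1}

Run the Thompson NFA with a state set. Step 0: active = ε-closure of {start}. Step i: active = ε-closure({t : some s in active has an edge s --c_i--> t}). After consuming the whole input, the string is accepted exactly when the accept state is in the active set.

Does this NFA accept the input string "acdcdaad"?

start: ε-closure({0}) = {0,2,4}
'a' @ 1: {1,3,5}  ✓accept
'c' @ 2: {}  — state set empty
rest 'dcdaad' ignored (set empty)
after full input: {}  (accept=1 not in)

Answer: REJECT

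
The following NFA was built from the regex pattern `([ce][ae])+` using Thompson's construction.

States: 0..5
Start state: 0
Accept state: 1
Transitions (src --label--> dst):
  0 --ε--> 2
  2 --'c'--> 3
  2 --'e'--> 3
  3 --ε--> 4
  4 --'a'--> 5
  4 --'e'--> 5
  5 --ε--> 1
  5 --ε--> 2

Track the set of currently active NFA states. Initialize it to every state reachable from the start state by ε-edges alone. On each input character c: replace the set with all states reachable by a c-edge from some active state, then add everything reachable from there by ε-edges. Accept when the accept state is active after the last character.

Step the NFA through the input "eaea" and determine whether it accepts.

Answer: ACCEPT

Steps:
initial (ε-close {0}): {0,2}
'e' @ 1: {3,4}
'a' @ 2: {1,2,5}  (accept∈set)
'e' @ 3: {3,4}
'a' @ 4: {1,2,5}  (accept∈set)
final: {1,2,5}; accept 1 in set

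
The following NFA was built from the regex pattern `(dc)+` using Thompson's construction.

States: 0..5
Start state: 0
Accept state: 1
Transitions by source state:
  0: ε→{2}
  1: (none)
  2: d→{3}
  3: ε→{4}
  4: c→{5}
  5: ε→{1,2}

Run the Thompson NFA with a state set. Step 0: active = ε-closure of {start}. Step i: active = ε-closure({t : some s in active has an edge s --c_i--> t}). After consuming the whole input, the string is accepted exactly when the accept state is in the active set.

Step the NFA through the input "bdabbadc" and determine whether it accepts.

initial (ε-close {0}): {0,2}
'b' @ 1: {}  — no active states
rest 'dabbadc' ignored (set empty)
end set {} — state 1 not in

Answer: REJECT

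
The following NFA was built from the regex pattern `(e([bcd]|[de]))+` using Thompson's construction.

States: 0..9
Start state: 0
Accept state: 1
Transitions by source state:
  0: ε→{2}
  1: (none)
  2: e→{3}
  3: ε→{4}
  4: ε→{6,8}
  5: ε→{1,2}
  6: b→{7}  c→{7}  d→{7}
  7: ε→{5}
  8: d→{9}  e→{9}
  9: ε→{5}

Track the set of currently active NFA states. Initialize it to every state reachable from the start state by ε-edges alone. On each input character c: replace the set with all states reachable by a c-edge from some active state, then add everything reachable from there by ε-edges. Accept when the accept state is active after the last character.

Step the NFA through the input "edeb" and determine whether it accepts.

S₀ = ε-closure({0}) = {0,2}
'e' @ 1: {3,4,6,8}
'd' @ 2: {1,2,5,7,9}  [accepting]
'e' @ 3: {3,4,6,8}
'b' @ 4: {1,2,5,7}  [accepting]
end set {1,2,5,7} — state 1 in

Answer: ACCEPT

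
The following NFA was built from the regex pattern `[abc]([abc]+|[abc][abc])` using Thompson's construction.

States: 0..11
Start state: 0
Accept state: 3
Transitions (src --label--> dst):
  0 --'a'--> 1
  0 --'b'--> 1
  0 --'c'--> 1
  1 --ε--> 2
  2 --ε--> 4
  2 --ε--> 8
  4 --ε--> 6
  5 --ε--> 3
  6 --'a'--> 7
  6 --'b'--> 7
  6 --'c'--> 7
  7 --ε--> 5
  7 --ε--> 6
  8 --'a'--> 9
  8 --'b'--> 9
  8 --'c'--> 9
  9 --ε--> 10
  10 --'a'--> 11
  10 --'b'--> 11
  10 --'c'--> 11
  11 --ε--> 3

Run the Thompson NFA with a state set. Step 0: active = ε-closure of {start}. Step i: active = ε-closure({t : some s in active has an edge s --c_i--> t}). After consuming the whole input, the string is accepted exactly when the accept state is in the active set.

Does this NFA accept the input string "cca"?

initial (ε-close {0}): {0}
'c' @ 1: {1,2,4,6,8}
'c' @ 2: {3,5,6,7,9,10}  (accept∈set)
'a' @ 3: {3,5,6,7,11}  (accept∈set)
end set {3,5,6,7,11} — state 3 in

Answer: ACCEPT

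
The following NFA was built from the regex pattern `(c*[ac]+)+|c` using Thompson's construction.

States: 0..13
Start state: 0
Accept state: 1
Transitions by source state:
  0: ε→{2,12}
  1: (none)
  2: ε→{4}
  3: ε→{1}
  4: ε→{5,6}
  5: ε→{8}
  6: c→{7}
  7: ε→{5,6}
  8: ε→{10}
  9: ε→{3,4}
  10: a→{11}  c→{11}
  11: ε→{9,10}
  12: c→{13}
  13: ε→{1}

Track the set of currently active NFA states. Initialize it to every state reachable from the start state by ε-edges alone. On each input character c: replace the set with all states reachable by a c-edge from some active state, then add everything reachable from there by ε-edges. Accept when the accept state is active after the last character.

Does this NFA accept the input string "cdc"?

start: ε-closure({0}) = {0,2,4,5,6,8,10,12}
'c' @ 1: {1,3,4,5,6,7,8,9,10,11,13}  (accept∈set)
'd' @ 2: {}  — dead — no transitions
rest 'c' ignored (set empty)
end set {} — state 1 not in

Answer: REJECT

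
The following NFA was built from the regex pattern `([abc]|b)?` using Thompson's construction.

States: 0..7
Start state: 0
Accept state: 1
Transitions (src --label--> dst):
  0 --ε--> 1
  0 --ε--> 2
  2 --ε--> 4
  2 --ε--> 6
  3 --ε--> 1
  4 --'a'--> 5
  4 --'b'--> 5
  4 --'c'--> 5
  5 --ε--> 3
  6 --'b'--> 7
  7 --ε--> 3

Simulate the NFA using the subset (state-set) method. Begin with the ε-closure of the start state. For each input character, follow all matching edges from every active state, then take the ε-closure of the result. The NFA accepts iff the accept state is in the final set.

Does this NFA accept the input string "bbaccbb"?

S₀ = ε-closure({0}) = {0,1,2,4,6}
'b' @ 1: {1,3,5,7}  (accept∈set)
'b' @ 2: {}  — dead — no transitions
rest 'accbb' ignored (set empty)
end set {} — state 1 not in

Answer: REJECT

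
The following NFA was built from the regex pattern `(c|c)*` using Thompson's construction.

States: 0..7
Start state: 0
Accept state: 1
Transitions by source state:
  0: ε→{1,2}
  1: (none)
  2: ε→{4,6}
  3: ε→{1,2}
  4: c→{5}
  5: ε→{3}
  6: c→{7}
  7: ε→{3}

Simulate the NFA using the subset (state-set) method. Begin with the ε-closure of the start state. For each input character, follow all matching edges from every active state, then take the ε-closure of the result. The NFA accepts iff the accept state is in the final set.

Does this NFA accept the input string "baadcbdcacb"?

S₀ = ε-closure({0}) = {0,1,2,4,6}
'b' @ 1: {}  — dead — no transitions
rest 'aadcbdcacb' ignored (set empty)
after full input: {}  (accept=1 not in)

Answer: REJECT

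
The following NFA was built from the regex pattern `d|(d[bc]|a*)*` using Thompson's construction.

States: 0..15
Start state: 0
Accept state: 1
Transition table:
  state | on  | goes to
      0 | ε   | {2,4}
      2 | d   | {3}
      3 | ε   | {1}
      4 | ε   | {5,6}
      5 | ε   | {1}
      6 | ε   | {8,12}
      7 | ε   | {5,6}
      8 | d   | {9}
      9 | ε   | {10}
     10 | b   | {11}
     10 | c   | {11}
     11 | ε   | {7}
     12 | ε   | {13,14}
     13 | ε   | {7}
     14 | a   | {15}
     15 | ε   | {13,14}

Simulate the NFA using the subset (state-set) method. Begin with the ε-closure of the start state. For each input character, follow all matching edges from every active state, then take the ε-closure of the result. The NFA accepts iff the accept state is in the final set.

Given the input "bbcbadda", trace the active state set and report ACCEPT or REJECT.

Answer: REJECT

Trace:
start: ε-closure({0}) = {0,1,2,4,5,6,7,8,12,13,14}
'b' @ 1: {}  — dead — no transitions
rest 'bcbadda' ignored (set empty)
end set {} — state 1 not in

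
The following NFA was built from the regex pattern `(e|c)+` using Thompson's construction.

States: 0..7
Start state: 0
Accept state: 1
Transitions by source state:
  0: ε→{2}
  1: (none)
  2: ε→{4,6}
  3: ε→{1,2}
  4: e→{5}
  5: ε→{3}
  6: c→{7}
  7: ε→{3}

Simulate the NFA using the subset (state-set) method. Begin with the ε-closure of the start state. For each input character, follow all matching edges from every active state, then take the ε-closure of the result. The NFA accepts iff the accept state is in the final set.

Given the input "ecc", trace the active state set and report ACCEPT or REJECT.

Answer: ACCEPT

Derivation:
initial (ε-close {0}): {0,2,4,6}
'e' @ 1: {1,2,3,4,5,6}  [accepting]
'c' @ 2: {1,2,3,4,6,7}  [accepting]
'c' @ 3: {1,2,3,4,6,7}  [accepting]
end set {1,2,3,4,6,7} — state 1 in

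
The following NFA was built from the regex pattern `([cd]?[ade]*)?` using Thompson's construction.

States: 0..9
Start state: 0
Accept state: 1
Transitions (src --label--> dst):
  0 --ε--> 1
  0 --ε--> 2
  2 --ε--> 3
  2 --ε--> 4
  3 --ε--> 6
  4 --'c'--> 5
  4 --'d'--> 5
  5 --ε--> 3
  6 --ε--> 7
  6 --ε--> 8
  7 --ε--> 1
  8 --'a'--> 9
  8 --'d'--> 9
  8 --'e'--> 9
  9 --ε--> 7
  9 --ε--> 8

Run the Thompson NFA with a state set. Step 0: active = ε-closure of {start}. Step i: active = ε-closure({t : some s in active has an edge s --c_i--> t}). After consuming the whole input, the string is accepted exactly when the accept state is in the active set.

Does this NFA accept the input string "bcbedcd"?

Answer: REJECT

Derivation:
start: ε-closure({0}) = {0,1,2,3,4,6,7,8}
'b' @ 1: {}  — no active states
rest 'cbedcd' ignored (set empty)
end set {} — state 1 not in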